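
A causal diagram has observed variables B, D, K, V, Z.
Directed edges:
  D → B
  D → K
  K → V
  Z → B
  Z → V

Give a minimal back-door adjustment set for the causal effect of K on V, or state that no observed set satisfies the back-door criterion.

K→V: minimal back-door set ∅.

desc(K)\{K}={V}; candidates ⊆ {B,D,Z}.
∅: K⊥V given ∅ in G with K→· removed — back-door holds.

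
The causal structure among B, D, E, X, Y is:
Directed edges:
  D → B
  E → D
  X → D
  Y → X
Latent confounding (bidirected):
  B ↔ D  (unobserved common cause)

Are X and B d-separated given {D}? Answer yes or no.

No — X and B are d-connected given {D}.

Bayes-Ball from X | {D} reaches {B,E,Y}.
B ∈ reach(X|{D}) ⇒ X ⊥̸ B | {D}.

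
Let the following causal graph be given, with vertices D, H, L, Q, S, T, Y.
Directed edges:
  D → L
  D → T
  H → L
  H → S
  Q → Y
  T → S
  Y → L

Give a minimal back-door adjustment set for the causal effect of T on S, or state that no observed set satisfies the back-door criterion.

T→S: minimal back-door set ∅.

desc(T)\{T}={S}; candidates ⊆ {D,H,L,Q,Y}.
∅: T⊥S given ∅ in G with T→· removed — back-door holds.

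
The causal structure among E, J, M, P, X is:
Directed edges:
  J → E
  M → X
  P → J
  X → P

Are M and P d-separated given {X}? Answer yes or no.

Bayes-Ball from M | {X} reaches ∅.
P ∉ reach(M|{X}) ⇒ M ⊥ P | {X}.

Yes — M ⊥ P | {X}.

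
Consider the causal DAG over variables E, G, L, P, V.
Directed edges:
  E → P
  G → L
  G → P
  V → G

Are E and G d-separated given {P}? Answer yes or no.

Bayes-Ball from E | {P} reaches {G,L,V}.
G ∈ reach(E|{P}) ⇒ E ⊥̸ G | {P}.

No — E and G are d-connected given {P}.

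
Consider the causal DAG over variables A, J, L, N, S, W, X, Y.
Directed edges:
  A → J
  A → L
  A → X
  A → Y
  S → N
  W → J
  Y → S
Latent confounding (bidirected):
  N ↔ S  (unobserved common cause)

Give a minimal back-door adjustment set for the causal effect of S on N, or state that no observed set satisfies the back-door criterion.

desc(S)\{S}={N}; candidates ⊆ {A,J,L,W,X,Y}.
S↔N: latent back-door arc(s) into S.
size 0: {}; under {} S still reaches {A,J,L,N,X,Y} ∋ N.
size 1: {A}, {J}, {L} …(+3); under {A} S still reaches {N,Y} ∋ N.
size 2: {A,J}, {A,L}, {A,W} …(+12); under {A,J} S still reaches {N,Y} ∋ N.
S↔N cannot be blocked by any observed set — no back-door set.

S→N: no observed back-door set.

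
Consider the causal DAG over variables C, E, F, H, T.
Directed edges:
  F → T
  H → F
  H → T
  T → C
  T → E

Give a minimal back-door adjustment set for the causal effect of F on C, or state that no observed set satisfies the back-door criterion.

F→C: minimal back-door set {H}.

desc(F)\{F}={C,E,T}; candidates ⊆ {H}.
size 0: {}; under {} F still reaches {C,E,H,T} ∋ C.
{H}: F⊥C given {H} in G with F→· removed — back-door holds.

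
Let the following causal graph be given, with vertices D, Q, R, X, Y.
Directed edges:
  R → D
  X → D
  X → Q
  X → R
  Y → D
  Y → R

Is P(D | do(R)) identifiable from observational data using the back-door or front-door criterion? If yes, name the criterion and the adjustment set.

P(D|do(R)): backdoor, adjust for {X, Y}.

desc(R)\{R}={D}; candidates ⊆ {Q,X,Y}.
size 0: {}; under {} R still reaches {D,Q,X,Y} ∋ D.
size 1: {Q}, {X}, {Y}; under {Q} R still reaches {D,X,Y} ∋ D.
{X,Y}: R⊥D given {X,Y} in G with R→· removed — back-door holds.
P(D|do(R)) = Σ_{X,Y} P(D|R,X,Y)·P(X,Y).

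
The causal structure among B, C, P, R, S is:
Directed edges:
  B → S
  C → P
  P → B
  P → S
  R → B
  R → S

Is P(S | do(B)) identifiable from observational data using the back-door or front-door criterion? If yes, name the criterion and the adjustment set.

desc(B)\{B}={S}; candidates ⊆ {C,P,R}.
size 0: {}; under {} B still reaches {C,P,R,S} ∋ S.
size 1: {C}, {P}, {R}; under {C} B still reaches {P,R,S} ∋ S.
{P,R}: B⊥S given {P,R} in G with B→· removed — back-door holds.
P(S|do(B)) = Σ_{P,R} P(S|B,P,R)·P(P,R).

P(S|do(B)): backdoor, adjust for {P, R}.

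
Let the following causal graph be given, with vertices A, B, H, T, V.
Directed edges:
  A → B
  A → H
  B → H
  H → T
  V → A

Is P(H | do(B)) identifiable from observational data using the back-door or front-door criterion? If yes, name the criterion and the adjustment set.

P(H|do(B)): backdoor, adjust for {A}.

desc(B)\{B}={H,T}; candidates ⊆ {A,V}.
size 0: {}; under {} B still reaches {A,H,T,V} ∋ H.
{A}: B⊥H given {A} in G with B→· removed — back-door holds.
P(H|do(B)) = Σ_{A} P(H|B,A)·P(A).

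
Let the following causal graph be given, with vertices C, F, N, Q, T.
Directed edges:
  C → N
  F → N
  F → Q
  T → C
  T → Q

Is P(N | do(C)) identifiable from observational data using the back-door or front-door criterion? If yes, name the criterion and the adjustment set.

P(N|do(C)): backdoor, adjust for ∅.

desc(C)\{C}={N}; candidates ⊆ {F,Q,T}.
∅: C⊥N given ∅ in G with C→· removed — back-door holds.
P(N|do(C)) = P(N|C) — no adjustment needed.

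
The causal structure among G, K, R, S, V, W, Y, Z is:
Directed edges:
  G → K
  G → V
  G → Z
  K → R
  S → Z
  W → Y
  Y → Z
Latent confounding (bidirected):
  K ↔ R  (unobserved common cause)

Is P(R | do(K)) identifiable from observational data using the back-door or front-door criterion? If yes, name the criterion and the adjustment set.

desc(K)\{K}={R}; candidates ⊆ {G,S,V,W,Y,Z}.
K↔R: latent back-door arc(s) into K.
size 0: {}; under {} K still reaches {G,R,V,Z} ∋ R.
size 1: {G}, {S}, {V} …(+3); under {G} K still reaches {R} ∋ R.
size 2: {G,S}, {G,V}, {G,W} …(+12); under {G,S} K still reaches {R} ∋ R.
K↔R cannot be blocked by any observed set — no back-door set.
No mediator lies on a directed K→…→R path.
Neither criterion identifies P(R|do(K)) in this graph.

P(R|do(K)): not identifiable (no BD/FD set).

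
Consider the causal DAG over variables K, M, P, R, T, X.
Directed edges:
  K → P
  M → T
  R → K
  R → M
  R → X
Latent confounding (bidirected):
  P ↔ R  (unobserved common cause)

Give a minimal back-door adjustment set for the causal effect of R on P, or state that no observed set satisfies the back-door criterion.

desc(R)\{R}={K,M,P,T,X}; candidates ⊆ {—}.
R↔P: latent back-door arc(s) into R.
size 0: {}; under {} R still reaches {P} ∋ P.
R↔P cannot be blocked by any observed set — no back-door set.

R→P: no observed back-door set.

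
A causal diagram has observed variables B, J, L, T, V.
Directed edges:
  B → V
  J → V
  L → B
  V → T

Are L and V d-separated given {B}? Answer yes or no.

Bayes-Ball from L | {B} reaches ∅.
V ∉ reach(L|{B}) ⇒ L ⊥ V | {B}.

Yes — L ⊥ V | {B}.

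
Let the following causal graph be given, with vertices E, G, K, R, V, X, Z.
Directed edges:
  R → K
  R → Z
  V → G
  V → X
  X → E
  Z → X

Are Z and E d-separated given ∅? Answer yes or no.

No — Z and E are d-connected given ∅.

Bayes-Ball from Z | ∅ reaches {E,K,R,X}.
E ∈ reach(Z|∅) ⇒ Z ⊥̸ E | ∅.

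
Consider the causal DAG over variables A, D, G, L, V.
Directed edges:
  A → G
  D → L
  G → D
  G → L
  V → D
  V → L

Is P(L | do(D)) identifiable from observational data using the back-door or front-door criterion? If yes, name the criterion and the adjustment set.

desc(D)\{D}={L}; candidates ⊆ {A,G,V}.
size 0: {}; under {} D still reaches {A,G,L,V} ∋ L.
size 1: {A}, {G}, {V}; under {A} D still reaches {G,L,V} ∋ L.
{G,V}: D⊥L given {G,V} in G with D→· removed — back-door holds.
P(L|do(D)) = Σ_{G,V} P(L|D,G,V)·P(G,V).

P(L|do(D)): backdoor, adjust for {G, V}.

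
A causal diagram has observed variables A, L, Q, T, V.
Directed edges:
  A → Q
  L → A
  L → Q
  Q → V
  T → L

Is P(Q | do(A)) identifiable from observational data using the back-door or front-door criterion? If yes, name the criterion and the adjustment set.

P(Q|do(A)): backdoor, adjust for {L}.

desc(A)\{A}={Q,V}; candidates ⊆ {L,T}.
size 0: {}; under {} A still reaches {L,Q,T,V} ∋ Q.
{L}: A⊥Q given {L} in G with A→· removed — back-door holds.
P(Q|do(A)) = Σ_{L} P(Q|A,L)·P(L).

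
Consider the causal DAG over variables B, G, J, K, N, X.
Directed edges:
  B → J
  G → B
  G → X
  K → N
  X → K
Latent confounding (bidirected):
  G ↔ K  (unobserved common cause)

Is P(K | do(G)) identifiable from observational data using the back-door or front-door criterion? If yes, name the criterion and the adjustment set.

P(K|do(G)): frontdoor, adjust for {X}.

desc(G)\{G}={B,J,K,N,X}; candidates ⊆ {—}.
G↔K: latent back-door arc(s) into G.
size 0: {}; under {} G still reaches {K,N} ∋ K.
G↔K cannot be blocked by any observed set — no back-door set.
{X}: (i) intercepts every directed G→K path; (ii) no back-door G→{X}; (iii) {G} blocks every back-door {X}→K. Front-door holds.
P(K|do(G)) = Σ_{X} P(X|G) Σ_{G'} P(K|X,G')P(G').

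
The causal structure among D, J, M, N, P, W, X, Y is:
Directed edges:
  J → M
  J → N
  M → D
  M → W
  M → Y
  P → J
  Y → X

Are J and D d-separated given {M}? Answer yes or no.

Bayes-Ball from J | {M} reaches {N,P}.
D ∉ reach(J|{M}) ⇒ J ⊥ D | {M}.

Yes — J ⊥ D | {M}.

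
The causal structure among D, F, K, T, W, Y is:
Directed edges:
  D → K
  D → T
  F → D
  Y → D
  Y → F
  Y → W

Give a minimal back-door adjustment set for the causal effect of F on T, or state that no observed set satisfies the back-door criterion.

desc(F)\{F}={D,K,T}; candidates ⊆ {W,Y}.
size 0: {}; under {} F still reaches {D,K,T,W,Y} ∋ T.
{Y}: F⊥T given {Y} in G with F→· removed — back-door holds.

F→T: minimal back-door set {Y}.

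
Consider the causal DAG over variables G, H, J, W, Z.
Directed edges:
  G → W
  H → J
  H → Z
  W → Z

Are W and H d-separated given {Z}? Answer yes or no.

Bayes-Ball from W | {Z} reaches {G,H,J}.
H ∈ reach(W|{Z}) ⇒ W ⊥̸ H | {Z}.

No — W and H are d-connected given {Z}.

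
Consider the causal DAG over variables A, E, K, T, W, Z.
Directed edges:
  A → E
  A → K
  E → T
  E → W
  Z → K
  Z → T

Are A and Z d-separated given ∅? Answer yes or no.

Yes — A ⊥ Z | ∅.

Bayes-Ball from A | ∅ reaches {E,K,T,W}.
Z ∉ reach(A|∅) ⇒ A ⊥ Z | ∅.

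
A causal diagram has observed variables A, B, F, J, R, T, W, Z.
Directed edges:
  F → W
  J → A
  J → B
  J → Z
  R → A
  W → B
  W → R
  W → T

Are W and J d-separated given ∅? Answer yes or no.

Bayes-Ball from W | ∅ reaches {A,B,F,R,T}.
J ∉ reach(W|∅) ⇒ W ⊥ J | ∅.

Yes — W ⊥ J | ∅.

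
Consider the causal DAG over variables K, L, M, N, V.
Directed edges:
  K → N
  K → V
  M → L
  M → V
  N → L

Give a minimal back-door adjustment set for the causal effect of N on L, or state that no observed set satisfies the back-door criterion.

N→L: minimal back-door set ∅.

desc(N)\{N}={L}; candidates ⊆ {K,M,V}.
∅: N⊥L given ∅ in G with N→· removed — back-door holds.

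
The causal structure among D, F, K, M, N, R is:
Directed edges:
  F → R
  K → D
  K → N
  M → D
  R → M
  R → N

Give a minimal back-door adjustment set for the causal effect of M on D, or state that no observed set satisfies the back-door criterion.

M→D: minimal back-door set ∅.

desc(M)\{M}={D}; candidates ⊆ {F,K,N,R}.
∅: M⊥D given ∅ in G with M→· removed — back-door holds.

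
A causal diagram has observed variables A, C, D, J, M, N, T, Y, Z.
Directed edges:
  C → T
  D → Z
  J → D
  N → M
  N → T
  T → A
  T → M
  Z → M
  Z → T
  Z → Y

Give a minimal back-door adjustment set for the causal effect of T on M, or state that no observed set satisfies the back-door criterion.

T→M: minimal back-door set {N, Z}.

desc(T)\{T}={A,M}; candidates ⊆ {C,D,J,N,Y,Z}.
size 0: {}; under {} T still reaches {C,D,J,M,N,Y,Z} ∋ M.
size 1: {C}, {D}, {J} …(+3); under {C} T still reaches {D,J,M,N,Y,Z} ∋ M.
{N,Z}: T⊥M given {N,Z} in G with T→· removed — back-door holds.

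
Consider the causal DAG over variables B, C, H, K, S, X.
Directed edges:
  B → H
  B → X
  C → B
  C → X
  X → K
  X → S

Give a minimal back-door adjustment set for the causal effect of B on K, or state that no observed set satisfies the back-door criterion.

desc(B)\{B}={H,K,S,X}; candidates ⊆ {C}.
size 0: {}; under {} B still reaches {C,K,S,X} ∋ K.
{C}: B⊥K given {C} in G with B→· removed — back-door holds.

B→K: minimal back-door set {C}.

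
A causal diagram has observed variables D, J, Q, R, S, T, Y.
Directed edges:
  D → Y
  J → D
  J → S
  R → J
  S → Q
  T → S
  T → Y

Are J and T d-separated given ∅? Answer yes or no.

Yes — J ⊥ T | ∅.

Bayes-Ball from J | ∅ reaches {D,Q,R,S,Y}.
T ∉ reach(J|∅) ⇒ J ⊥ T | ∅.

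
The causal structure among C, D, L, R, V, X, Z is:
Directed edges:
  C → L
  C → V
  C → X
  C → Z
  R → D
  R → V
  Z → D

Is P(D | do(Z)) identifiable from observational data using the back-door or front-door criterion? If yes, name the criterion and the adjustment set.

desc(Z)\{Z}={D}; candidates ⊆ {C,L,R,V,X}.
∅: Z⊥D given ∅ in G with Z→· removed — back-door holds.
P(D|do(Z)) = P(D|Z) — no adjustment needed.

P(D|do(Z)): backdoor, adjust for ∅.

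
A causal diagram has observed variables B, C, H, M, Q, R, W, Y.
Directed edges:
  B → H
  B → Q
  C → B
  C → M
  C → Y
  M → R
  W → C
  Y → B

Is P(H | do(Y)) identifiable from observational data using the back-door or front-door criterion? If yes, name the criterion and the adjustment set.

desc(Y)\{Y}={B,H,Q}; candidates ⊆ {C,M,R,W}.
size 0: {}; under {} Y still reaches {B,C,H,M,Q,R,W} ∋ H.
{C}: Y⊥H given {C} in G with Y→· removed — back-door holds.
P(H|do(Y)) = Σ_{C} P(H|Y,C)·P(C).

P(H|do(Y)): backdoor, adjust for {C}.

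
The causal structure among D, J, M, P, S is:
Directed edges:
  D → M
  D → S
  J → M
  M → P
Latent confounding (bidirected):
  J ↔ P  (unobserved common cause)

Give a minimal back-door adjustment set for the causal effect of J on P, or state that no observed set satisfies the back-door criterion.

J→P: no observed back-door set.

desc(J)\{J}={M,P}; candidates ⊆ {D,S}.
J↔P: latent back-door arc(s) into J.
size 0: {}; under {} J still reaches {P} ∋ P.
size 1: {D}, {S}; under {D} J still reaches {P} ∋ P.
size 2: {D,S}; under {D,S} J still reaches {P} ∋ P.
J↔P cannot be blocked by any observed set — no back-door set.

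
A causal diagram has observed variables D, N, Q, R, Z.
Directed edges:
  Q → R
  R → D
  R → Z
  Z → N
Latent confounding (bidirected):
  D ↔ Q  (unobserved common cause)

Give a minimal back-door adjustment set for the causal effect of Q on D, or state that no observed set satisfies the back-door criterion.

Q→D: no observed back-door set.

desc(Q)\{Q}={D,N,R,Z}; candidates ⊆ {—}.
Q↔D: latent back-door arc(s) into Q.
size 0: {}; under {} Q still reaches {D} ∋ D.
Q↔D cannot be blocked by any observed set — no back-door set.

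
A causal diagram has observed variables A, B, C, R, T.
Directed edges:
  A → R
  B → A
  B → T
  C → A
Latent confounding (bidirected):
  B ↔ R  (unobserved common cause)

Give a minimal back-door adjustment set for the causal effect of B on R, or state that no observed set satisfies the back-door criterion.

B→R: no observed back-door set.

desc(B)\{B}={A,R,T}; candidates ⊆ {C}.
B↔R: latent back-door arc(s) into B.
size 0: {}; under {} B still reaches {R} ∋ R.
size 1: {C}; under {C} B still reaches {R} ∋ R.
B↔R cannot be blocked by any observed set — no back-door set.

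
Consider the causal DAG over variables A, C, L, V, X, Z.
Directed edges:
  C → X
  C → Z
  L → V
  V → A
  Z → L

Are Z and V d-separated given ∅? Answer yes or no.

No — Z and V are d-connected given ∅.

Bayes-Ball from Z | ∅ reaches {A,C,L,V,X}.
V ∈ reach(Z|∅) ⇒ Z ⊥̸ V | ∅.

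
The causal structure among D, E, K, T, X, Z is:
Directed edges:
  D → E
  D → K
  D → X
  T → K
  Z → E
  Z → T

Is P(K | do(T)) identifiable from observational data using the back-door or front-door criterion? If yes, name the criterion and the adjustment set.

desc(T)\{T}={K}; candidates ⊆ {D,E,X,Z}.
∅: T⊥K given ∅ in G with T→· removed — back-door holds.
P(K|do(T)) = P(K|T) — no adjustment needed.

P(K|do(T)): backdoor, adjust for ∅.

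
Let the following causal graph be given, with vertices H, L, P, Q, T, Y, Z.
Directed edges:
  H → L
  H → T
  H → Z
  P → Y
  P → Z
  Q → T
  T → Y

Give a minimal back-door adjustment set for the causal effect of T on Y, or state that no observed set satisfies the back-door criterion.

desc(T)\{T}={Y}; candidates ⊆ {H,L,P,Q,Z}.
∅: T⊥Y given ∅ in G with T→· removed — back-door holds.

T→Y: minimal back-door set ∅.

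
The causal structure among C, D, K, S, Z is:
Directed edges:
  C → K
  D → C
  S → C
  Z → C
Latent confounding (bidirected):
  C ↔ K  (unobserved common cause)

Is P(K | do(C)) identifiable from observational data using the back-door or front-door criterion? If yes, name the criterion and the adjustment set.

desc(C)\{C}={K}; candidates ⊆ {D,S,Z}.
C↔K: latent back-door arc(s) into C.
size 0: {}; under {} C still reaches {D,K,S,Z} ∋ K.
size 1: {D}, {S}, {Z}; under {D} C still reaches {K,S,Z} ∋ K.
size 2: {D,S}, {D,Z}, {S,Z}; under {D,S} C still reaches {K,Z} ∋ K.
C↔K cannot be blocked by any observed set — no back-door set.
No mediator lies on a directed C→…→K path.
Neither criterion identifies P(K|do(C)) in this graph.

P(K|do(C)): not identifiable (no BD/FD set).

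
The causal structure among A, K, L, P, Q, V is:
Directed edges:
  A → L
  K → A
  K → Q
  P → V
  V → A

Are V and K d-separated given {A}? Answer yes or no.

Bayes-Ball from V | {A} reaches {K,P,Q}.
K ∈ reach(V|{A}) ⇒ V ⊥̸ K | {A}.

No — V and K are d-connected given {A}.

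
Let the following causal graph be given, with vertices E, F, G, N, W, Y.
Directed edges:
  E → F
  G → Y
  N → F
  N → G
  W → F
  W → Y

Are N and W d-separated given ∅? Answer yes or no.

Bayes-Ball from N | ∅ reaches {F,G,Y}.
W ∉ reach(N|∅) ⇒ N ⊥ W | ∅.

Yes — N ⊥ W | ∅.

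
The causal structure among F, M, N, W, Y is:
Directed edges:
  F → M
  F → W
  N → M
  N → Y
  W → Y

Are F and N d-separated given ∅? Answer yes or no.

Yes — F ⊥ N | ∅.

Bayes-Ball from F | ∅ reaches {M,W,Y}.
N ∉ reach(F|∅) ⇒ F ⊥ N | ∅.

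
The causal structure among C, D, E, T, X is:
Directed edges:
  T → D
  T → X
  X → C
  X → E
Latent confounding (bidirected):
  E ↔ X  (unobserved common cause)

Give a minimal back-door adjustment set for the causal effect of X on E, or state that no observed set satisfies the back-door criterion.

desc(X)\{X}={C,E}; candidates ⊆ {D,T}.
X↔E: latent back-door arc(s) into X.
size 0: {}; under {} X still reaches {D,E,T} ∋ E.
size 1: {D}, {T}; under {D} X still reaches {E,T} ∋ E.
size 2: {D,T}; under {D,T} X still reaches {E} ∋ E.
X↔E cannot be blocked by any observed set — no back-door set.

X→E: no observed back-door set.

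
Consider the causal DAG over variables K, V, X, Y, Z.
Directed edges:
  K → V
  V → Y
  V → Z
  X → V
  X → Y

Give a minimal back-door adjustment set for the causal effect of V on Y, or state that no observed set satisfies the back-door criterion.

desc(V)\{V}={Y,Z}; candidates ⊆ {K,X}.
size 0: {}; under {} V still reaches {K,X,Y} ∋ Y.
{X}: V⊥Y given {X} in G with V→· removed — back-door holds.

V→Y: minimal back-door set {X}.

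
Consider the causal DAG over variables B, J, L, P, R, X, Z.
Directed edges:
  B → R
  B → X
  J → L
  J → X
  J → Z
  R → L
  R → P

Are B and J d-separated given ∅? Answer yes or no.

Bayes-Ball from B | ∅ reaches {L,P,R,X}.
J ∉ reach(B|∅) ⇒ B ⊥ J | ∅.

Yes — B ⊥ J | ∅.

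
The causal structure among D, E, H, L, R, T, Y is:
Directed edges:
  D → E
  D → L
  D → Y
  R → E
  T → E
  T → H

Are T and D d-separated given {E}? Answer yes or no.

Bayes-Ball from T | {E} reaches {D,H,L,R,Y}.
D ∈ reach(T|{E}) ⇒ T ⊥̸ D | {E}.

No — T and D are d-connected given {E}.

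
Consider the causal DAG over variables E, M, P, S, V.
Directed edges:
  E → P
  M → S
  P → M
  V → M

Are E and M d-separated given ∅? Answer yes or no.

No — E and M are d-connected given ∅.

Bayes-Ball from E | ∅ reaches {M,P,S}.
M ∈ reach(E|∅) ⇒ E ⊥̸ M | ∅.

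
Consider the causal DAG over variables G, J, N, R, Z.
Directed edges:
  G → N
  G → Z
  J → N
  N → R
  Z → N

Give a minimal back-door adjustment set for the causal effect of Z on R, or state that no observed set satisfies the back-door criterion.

desc(Z)\{Z}={N,R}; candidates ⊆ {G,J}.
size 0: {}; under {} Z still reaches {G,N,R} ∋ R.
{G}: Z⊥R given {G} in G with Z→· removed — back-door holds.

Z→R: minimal back-door set {G}.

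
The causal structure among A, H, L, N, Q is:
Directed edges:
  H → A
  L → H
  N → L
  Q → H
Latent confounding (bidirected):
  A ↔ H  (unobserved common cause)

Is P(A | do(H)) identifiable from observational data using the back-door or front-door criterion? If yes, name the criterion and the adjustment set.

P(A|do(H)): not identifiable (no BD/FD set).

desc(H)\{H}={A}; candidates ⊆ {L,N,Q}.
H↔A: latent back-door arc(s) into H.
size 0: {}; under {} H still reaches {A,L,N,Q} ∋ A.
size 1: {L}, {N}, {Q}; under {L} H still reaches {A,Q} ∋ A.
size 2: {L,N}, {L,Q}, {N,Q}; under {L,N} H still reaches {A,Q} ∋ A.
H↔A cannot be blocked by any observed set — no back-door set.
No mediator lies on a directed H→…→A path.
Neither criterion identifies P(A|do(H)) in this graph.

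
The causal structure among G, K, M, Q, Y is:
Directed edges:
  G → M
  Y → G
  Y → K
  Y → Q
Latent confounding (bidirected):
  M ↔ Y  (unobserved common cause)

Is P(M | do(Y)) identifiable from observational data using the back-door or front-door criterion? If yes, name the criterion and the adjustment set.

desc(Y)\{Y}={G,K,M,Q}; candidates ⊆ {—}.
Y↔M: latent back-door arc(s) into Y.
size 0: {}; under {} Y still reaches {M} ∋ M.
Y↔M cannot be blocked by any observed set — no back-door set.
{G}: (i) intercepts every directed Y→M path; (ii) no back-door Y→{G}; (iii) {Y} blocks every back-door {G}→M. Front-door holds.
P(M|do(Y)) = Σ_{G} P(G|Y) Σ_{Y'} P(M|G,Y')P(Y').

P(M|do(Y)): frontdoor, adjust for {G}.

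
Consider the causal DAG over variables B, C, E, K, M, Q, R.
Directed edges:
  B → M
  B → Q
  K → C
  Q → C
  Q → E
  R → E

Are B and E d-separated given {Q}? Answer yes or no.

Yes — B ⊥ E | {Q}.

Bayes-Ball from B | {Q} reaches {M}.
E ∉ reach(B|{Q}) ⇒ B ⊥ E | {Q}.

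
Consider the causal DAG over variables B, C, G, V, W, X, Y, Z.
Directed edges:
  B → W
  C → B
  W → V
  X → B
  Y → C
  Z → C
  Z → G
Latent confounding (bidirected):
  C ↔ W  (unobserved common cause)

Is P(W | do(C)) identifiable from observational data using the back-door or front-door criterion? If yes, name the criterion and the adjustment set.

desc(C)\{C}={B,V,W}; candidates ⊆ {G,X,Y,Z}.
C↔W: latent back-door arc(s) into C.
size 0: {}; under {} C still reaches {G,V,W,Y,Z} ∋ W.
size 1: {G}, {X}, {Y} …(+1); under {G} C still reaches {V,W,Y,Z} ∋ W.
size 2: {G,X}, {G,Y}, {G,Z} …(+3); under {G,X} C still reaches {V,W,Y,Z} ∋ W.
C↔W cannot be blocked by any observed set — no back-door set.
{B}: (i) intercepts every directed C→W path; (ii) no back-door C→{B}; (iii) {C} blocks every back-door {B}→W. Front-door holds.
P(W|do(C)) = Σ_{B} P(B|C) Σ_{C'} P(W|B,C')P(C').

P(W|do(C)): frontdoor, adjust for {B}.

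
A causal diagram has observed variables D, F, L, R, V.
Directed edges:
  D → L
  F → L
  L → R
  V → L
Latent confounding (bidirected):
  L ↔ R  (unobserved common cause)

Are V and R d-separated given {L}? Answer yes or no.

No — V and R are d-connected given {L}.

Bayes-Ball from V | {L} reaches {D,F,R}.
R ∈ reach(V|{L}) ⇒ V ⊥̸ R | {L}.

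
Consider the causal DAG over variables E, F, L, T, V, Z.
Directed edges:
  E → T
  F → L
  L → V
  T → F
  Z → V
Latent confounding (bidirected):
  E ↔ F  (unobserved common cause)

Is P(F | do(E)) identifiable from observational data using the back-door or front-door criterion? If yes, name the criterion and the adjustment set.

P(F|do(E)): frontdoor, adjust for {T}.

desc(E)\{E}={F,L,T,V}; candidates ⊆ {Z}.
E↔F: latent back-door arc(s) into E.
size 0: {}; under {} E still reaches {F,L,V} ∋ F.
size 1: {Z}; under {Z} E still reaches {F,L,V} ∋ F.
E↔F cannot be blocked by any observed set — no back-door set.
{T}: (i) intercepts every directed E→F path; (ii) no back-door E→{T}; (iii) {E} blocks every back-door {T}→F. Front-door holds.
P(F|do(E)) = Σ_{T} P(T|E) Σ_{E'} P(F|T,E')P(E').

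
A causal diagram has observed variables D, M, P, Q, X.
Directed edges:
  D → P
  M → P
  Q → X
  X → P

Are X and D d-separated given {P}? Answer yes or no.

Bayes-Ball from X | {P} reaches {D,M,Q}.
D ∈ reach(X|{P}) ⇒ X ⊥̸ D | {P}.

No — X and D are d-connected given {P}.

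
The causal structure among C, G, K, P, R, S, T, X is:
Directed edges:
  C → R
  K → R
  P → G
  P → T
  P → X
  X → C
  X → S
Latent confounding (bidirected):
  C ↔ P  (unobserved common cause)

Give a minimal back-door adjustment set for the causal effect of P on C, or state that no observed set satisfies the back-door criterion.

desc(P)\{P}={C,G,R,S,T,X}; candidates ⊆ {K}.
P↔C: latent back-door arc(s) into P.
size 0: {}; under {} P still reaches {C,R} ∋ C.
size 1: {K}; under {K} P still reaches {C,R} ∋ C.
P↔C cannot be blocked by any observed set — no back-door set.

P→C: no observed back-door set.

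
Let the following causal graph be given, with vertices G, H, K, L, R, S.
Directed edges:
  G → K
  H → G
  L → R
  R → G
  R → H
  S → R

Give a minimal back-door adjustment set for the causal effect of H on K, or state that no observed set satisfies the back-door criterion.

desc(H)\{H}={G,K}; candidates ⊆ {L,R,S}.
size 0: {}; under {} H still reaches {G,K,L,R,S} ∋ K.
{R}: H⊥K given {R} in G with H→· removed — back-door holds.

H→K: minimal back-door set {R}.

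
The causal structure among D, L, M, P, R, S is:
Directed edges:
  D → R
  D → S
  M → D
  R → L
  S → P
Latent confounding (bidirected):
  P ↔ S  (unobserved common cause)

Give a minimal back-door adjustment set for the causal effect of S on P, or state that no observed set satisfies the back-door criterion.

S→P: no observed back-door set.

desc(S)\{S}={P}; candidates ⊆ {D,L,M,R}.
S↔P: latent back-door arc(s) into S.
size 0: {}; under {} S still reaches {D,L,M,P,R} ∋ P.
size 1: {D}, {L}, {M} …(+1); under {D} S still reaches {P} ∋ P.
size 2: {D,L}, {D,M}, {D,R} …(+3); under {D,L} S still reaches {P} ∋ P.
S↔P cannot be blocked by any observed set — no back-door set.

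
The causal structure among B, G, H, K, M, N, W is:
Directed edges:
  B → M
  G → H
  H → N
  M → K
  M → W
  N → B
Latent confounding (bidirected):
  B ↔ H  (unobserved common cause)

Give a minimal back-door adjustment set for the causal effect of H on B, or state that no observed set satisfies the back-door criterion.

H→B: no observed back-door set.

desc(H)\{H}={B,K,M,N,W}; candidates ⊆ {G}.
H↔B: latent back-door arc(s) into H.
size 0: {}; under {} H still reaches {B,G,K,M,W} ∋ B.
size 1: {G}; under {G} H still reaches {B,K,M,W} ∋ B.
H↔B cannot be blocked by any observed set — no back-door set.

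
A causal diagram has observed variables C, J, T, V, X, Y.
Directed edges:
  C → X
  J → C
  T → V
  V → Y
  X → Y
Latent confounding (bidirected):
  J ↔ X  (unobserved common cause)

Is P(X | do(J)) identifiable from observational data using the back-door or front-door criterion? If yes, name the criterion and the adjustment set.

P(X|do(J)): frontdoor, adjust for {C}.

desc(J)\{J}={C,X,Y}; candidates ⊆ {T,V}.
J↔X: latent back-door arc(s) into J.
size 0: {}; under {} J still reaches {X,Y} ∋ X.
size 1: {T}, {V}; under {T} J still reaches {X,Y} ∋ X.
size 2: {T,V}; under {T,V} J still reaches {X,Y} ∋ X.
J↔X cannot be blocked by any observed set — no back-door set.
{C}: (i) intercepts every directed J→X path; (ii) no back-door J→{C}; (iii) {J} blocks every back-door {C}→X. Front-door holds.
P(X|do(J)) = Σ_{C} P(C|J) Σ_{J'} P(X|C,J')P(J').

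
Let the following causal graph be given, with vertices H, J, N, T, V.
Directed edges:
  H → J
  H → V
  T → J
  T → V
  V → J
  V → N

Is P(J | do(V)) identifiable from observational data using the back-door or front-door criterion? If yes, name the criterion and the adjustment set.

desc(V)\{V}={J,N}; candidates ⊆ {H,T}.
size 0: {}; under {} V still reaches {H,J,T} ∋ J.
size 1: {H}, {T}; under {H} V still reaches {J,T} ∋ J.
{H,T}: V⊥J given {H,T} in G with V→· removed — back-door holds.
P(J|do(V)) = Σ_{H,T} P(J|V,H,T)·P(H,T).

P(J|do(V)): backdoor, adjust for {H, T}.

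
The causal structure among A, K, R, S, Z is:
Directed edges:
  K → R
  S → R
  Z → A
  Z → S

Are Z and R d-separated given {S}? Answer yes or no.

Bayes-Ball from Z | {S} reaches {A}.
R ∉ reach(Z|{S}) ⇒ Z ⊥ R | {S}.

Yes — Z ⊥ R | {S}.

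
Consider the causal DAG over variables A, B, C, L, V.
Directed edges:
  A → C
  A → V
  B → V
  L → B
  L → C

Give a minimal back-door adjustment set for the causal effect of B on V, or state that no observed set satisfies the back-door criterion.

desc(B)\{B}={V}; candidates ⊆ {A,C,L}.
∅: B⊥V given ∅ in G with B→· removed — back-door holds.

B→V: minimal back-door set ∅.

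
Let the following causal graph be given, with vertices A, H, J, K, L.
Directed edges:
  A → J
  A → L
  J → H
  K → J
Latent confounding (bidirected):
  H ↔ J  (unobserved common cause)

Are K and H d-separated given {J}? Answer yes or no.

No — K and H are d-connected given {J}.

Bayes-Ball from K | {J} reaches {A,H,L}.
H ∈ reach(K|{J}) ⇒ K ⊥̸ H | {J}.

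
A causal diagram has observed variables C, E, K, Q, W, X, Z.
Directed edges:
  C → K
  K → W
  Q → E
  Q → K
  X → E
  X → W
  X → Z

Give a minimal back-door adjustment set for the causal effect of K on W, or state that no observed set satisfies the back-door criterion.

K→W: minimal back-door set ∅.

desc(K)\{K}={W}; candidates ⊆ {C,E,Q,X,Z}.
∅: K⊥W given ∅ in G with K→· removed — back-door holds.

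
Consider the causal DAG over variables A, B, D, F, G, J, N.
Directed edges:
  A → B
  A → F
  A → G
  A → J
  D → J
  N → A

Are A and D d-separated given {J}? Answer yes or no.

No — A and D are d-connected given {J}.

Bayes-Ball from A | {J} reaches {B,D,F,G,N}.
D ∈ reach(A|{J}) ⇒ A ⊥̸ D | {J}.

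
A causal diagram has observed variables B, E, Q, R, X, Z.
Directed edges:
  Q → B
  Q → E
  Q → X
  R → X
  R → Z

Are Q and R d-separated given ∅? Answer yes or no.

Yes — Q ⊥ R | ∅.

Bayes-Ball from Q | ∅ reaches {B,E,X}.
R ∉ reach(Q|∅) ⇒ Q ⊥ R | ∅.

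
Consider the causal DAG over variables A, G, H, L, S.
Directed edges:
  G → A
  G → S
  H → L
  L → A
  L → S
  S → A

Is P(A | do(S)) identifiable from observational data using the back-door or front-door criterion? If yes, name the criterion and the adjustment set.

desc(S)\{S}={A}; candidates ⊆ {G,H,L}.
size 0: {}; under {} S still reaches {A,G,H,L} ∋ A.
size 1: {G}, {H}, {L}; under {G} S still reaches {A,H,L} ∋ A.
{G,L}: S⊥A given {G,L} in G with S→· removed — back-door holds.
P(A|do(S)) = Σ_{G,L} P(A|S,G,L)·P(G,L).

P(A|do(S)): backdoor, adjust for {G, L}.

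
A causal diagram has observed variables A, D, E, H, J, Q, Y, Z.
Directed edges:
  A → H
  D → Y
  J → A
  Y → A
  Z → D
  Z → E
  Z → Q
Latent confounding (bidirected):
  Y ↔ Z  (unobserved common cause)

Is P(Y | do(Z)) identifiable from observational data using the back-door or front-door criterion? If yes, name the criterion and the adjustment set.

P(Y|do(Z)): frontdoor, adjust for {D}.

desc(Z)\{Z}={A,D,E,H,Q,Y}; candidates ⊆ {J}.
Z↔Y: latent back-door arc(s) into Z.
size 0: {}; under {} Z still reaches {A,H,Y} ∋ Y.
size 1: {J}; under {J} Z still reaches {A,H,Y} ∋ Y.
Z↔Y cannot be blocked by any observed set — no back-door set.
{D}: (i) intercepts every directed Z→Y path; (ii) no back-door Z→{D}; (iii) {Z} blocks every back-door {D}→Y. Front-door holds.
P(Y|do(Z)) = Σ_{D} P(D|Z) Σ_{Z'} P(Y|D,Z')P(Z').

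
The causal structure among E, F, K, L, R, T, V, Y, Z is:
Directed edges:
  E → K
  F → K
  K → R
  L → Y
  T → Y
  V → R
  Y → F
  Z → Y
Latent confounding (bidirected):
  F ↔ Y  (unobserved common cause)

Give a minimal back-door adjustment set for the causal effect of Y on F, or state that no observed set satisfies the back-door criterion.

desc(Y)\{Y}={F,K,R}; candidates ⊆ {E,L,T,V,Z}.
Y↔F: latent back-door arc(s) into Y.
size 0: {}; under {} Y still reaches {F,K,L,R,T,Z} ∋ F.
size 1: {E}, {L}, {T} …(+2); under {E} Y still reaches {F,K,L,R,T,Z} ∋ F.
size 2: {E,L}, {E,T}, {E,V} …(+7); under {E,L} Y still reaches {F,K,R,T,Z} ∋ F.
Y↔F cannot be blocked by any observed set — no back-door set.

Y→F: no observed back-door set.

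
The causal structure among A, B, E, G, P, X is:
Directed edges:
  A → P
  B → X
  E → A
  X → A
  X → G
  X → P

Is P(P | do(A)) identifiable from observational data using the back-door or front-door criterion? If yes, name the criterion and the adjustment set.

P(P|do(A)): backdoor, adjust for {X}.

desc(A)\{A}={P}; candidates ⊆ {B,E,G,X}.
size 0: {}; under {} A still reaches {B,E,G,P,X} ∋ P.
{X}: A⊥P given {X} in G with A→· removed — back-door holds.
P(P|do(A)) = Σ_{X} P(P|A,X)·P(X).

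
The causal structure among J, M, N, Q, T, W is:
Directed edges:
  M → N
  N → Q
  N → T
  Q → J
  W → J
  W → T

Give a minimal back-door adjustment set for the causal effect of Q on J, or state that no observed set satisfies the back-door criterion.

Q→J: minimal back-door set ∅.

desc(Q)\{Q}={J}; candidates ⊆ {M,N,T,W}.
∅: Q⊥J given ∅ in G with Q→· removed — back-door holds.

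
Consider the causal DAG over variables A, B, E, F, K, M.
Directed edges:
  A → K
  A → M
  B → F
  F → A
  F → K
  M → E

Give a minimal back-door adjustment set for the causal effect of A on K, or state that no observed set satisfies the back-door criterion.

desc(A)\{A}={E,K,M}; candidates ⊆ {B,F}.
size 0: {}; under {} A still reaches {B,F,K} ∋ K.
{F}: A⊥K given {F} in G with A→· removed — back-door holds.

A→K: minimal back-door set {F}.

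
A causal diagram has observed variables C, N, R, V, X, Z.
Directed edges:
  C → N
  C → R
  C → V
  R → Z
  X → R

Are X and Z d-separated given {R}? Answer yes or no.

Yes — X ⊥ Z | {R}.

Bayes-Ball from X | {R} reaches {C,N,V}.
Z ∉ reach(X|{R}) ⇒ X ⊥ Z | {R}.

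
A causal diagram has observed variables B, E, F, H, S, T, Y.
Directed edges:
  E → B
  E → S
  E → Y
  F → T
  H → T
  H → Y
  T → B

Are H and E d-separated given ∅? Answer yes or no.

Yes — H ⊥ E | ∅.

Bayes-Ball from H | ∅ reaches {B,T,Y}.
E ∉ reach(H|∅) ⇒ H ⊥ E | ∅.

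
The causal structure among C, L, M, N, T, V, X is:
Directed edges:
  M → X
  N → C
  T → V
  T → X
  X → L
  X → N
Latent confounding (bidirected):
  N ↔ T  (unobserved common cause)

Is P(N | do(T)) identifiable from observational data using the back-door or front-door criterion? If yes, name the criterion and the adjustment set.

desc(T)\{T}={C,L,N,V,X}; candidates ⊆ {M}.
T↔N: latent back-door arc(s) into T.
size 0: {}; under {} T still reaches {C,N} ∋ N.
size 1: {M}; under {M} T still reaches {C,N} ∋ N.
T↔N cannot be blocked by any observed set — no back-door set.
{X}: (i) intercepts every directed T→N path; (ii) no back-door T→{X}; (iii) {T} blocks every back-door {X}→N. Front-door holds.
P(N|do(T)) = Σ_{X} P(X|T) Σ_{T'} P(N|X,T')P(T').

P(N|do(T)): frontdoor, adjust for {X}.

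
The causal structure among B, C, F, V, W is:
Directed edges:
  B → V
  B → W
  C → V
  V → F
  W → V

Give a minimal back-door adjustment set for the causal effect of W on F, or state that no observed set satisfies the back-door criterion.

W→F: minimal back-door set {B}.

desc(W)\{W}={F,V}; candidates ⊆ {B,C}.
size 0: {}; under {} W still reaches {B,F,V} ∋ F.
{B}: W⊥F given {B} in G with W→· removed — back-door holds.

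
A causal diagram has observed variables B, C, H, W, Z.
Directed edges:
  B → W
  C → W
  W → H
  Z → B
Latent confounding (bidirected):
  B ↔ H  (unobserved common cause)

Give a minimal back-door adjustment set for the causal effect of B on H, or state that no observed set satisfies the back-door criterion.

desc(B)\{B}={H,W}; candidates ⊆ {C,Z}.
B↔H: latent back-door arc(s) into B.
size 0: {}; under {} B still reaches {H,Z} ∋ H.
size 1: {C}, {Z}; under {C} B still reaches {H,Z} ∋ H.
size 2: {C,Z}; under {C,Z} B still reaches {H} ∋ H.
B↔H cannot be blocked by any observed set — no back-door set.

B→H: no observed back-door set.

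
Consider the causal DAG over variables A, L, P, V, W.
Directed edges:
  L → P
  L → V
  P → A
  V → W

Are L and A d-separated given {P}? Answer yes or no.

Bayes-Ball from L | {P} reaches {V,W}.
A ∉ reach(L|{P}) ⇒ L ⊥ A | {P}.

Yes — L ⊥ A | {P}.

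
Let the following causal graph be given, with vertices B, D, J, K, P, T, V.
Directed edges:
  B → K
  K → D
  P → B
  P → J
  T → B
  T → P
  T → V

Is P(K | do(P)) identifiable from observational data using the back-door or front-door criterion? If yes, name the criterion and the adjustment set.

P(K|do(P)): backdoor, adjust for {T}.

desc(P)\{P}={B,D,J,K}; candidates ⊆ {T,V}.
size 0: {}; under {} P still reaches {B,D,K,T,V} ∋ K.
{T}: P⊥K given {T} in G with P→· removed — back-door holds.
P(K|do(P)) = Σ_{T} P(K|P,T)·P(T).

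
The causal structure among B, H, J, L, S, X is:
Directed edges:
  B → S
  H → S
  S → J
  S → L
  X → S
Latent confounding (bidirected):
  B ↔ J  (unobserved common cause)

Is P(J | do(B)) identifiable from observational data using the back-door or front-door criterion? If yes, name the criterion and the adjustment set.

desc(B)\{B}={J,L,S}; candidates ⊆ {H,X}.
B↔J: latent back-door arc(s) into B.
size 0: {}; under {} B still reaches {J} ∋ J.
size 1: {H}, {X}; under {H} B still reaches {J} ∋ J.
size 2: {H,X}; under {H,X} B still reaches {J} ∋ J.
B↔J cannot be blocked by any observed set — no back-door set.
{S}: (i) intercepts every directed B→J path; (ii) no back-door B→{S}; (iii) {B} blocks every back-door {S}→J. Front-door holds.
P(J|do(B)) = Σ_{S} P(S|B) Σ_{B'} P(J|S,B')P(B').

P(J|do(B)): frontdoor, adjust for {S}.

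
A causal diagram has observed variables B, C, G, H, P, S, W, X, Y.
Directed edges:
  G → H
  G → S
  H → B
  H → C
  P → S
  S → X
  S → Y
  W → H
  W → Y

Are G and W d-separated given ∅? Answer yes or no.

Yes — G ⊥ W | ∅.

Bayes-Ball from G | ∅ reaches {B,C,H,S,X,Y}.
W ∉ reach(G|∅) ⇒ G ⊥ W | ∅.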